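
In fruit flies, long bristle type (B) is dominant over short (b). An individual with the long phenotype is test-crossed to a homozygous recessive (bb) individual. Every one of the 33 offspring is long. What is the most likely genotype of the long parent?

Test cross: ? × bb
All offspring are long.
If the unknown parent were heterozygous (Bb), about half of 33 offspring would be short; none are. The unknown parent is most likely homozygous dominant (BB).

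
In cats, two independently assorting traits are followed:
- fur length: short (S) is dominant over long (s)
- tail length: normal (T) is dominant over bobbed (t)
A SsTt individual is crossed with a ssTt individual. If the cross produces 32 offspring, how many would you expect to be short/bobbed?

Dihybrid cross SsTt × ssTt — consider each gene separately:
fur length: Ss × ss → 2 Ss, 2 ss → 2 S_ : 2 ss (out of 4)
tail length: Tt × Tt → 1 TT, 2 Tt, 1 tt → 3 T_ : 1 tt (out of 4)
Combine (counts out of 4 × 4 = 16): short/normal (S_T_) = 2×3 = 6; short/bobbed (S_tt) = 2×1 = 2; long/normal (ssT_) = 2×3 = 6; long/bobbed (sstt) = 2×1 = 2
Phenotype counts (out of 16): 6 short/normal, 2 short/bobbed, 6 long/normal, 2 long/bobbed
short/bobbed: 2 out of 16 → fraction 1/8
Expected count = 1/8 × 32 = 4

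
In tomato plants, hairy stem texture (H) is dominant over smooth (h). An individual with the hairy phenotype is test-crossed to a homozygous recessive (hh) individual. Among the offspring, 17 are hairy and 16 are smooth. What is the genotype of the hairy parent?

Test cross: ? × hh
Offspring: 17 hairy, 16 smooth — approximately 1:1.
A 1:1 ratio in a test cross indicates the unknown parent is heterozygous (Hh).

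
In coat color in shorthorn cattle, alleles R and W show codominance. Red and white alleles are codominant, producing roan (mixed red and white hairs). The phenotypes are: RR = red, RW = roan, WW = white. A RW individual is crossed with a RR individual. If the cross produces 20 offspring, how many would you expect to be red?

Punnett square for RW × RR:
Offspring genotypes: 2 RR, 2 RW
Phenotype counts: 2 red, 2 roan
red: 2 out of 4 → fraction 1/2
Expected count = 1/2 × 20 = 10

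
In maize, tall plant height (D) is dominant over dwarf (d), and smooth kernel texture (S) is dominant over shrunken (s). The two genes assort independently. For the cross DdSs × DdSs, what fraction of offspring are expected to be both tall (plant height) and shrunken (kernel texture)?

Dihybrid cross DdSs × DdSs — consider each gene separately:
plant height: Dd × Dd → 1 DD, 2 Dd, 1 dd → 3 D_ : 1 dd (out of 4)
kernel texture: Ss × Ss → 1 SS, 2 Ss, 1 ss → 3 S_ : 1 ss (out of 4)
Looking for: tall (D_) and shrunken (ss)
P(tall) = 3/4, P(shrunken) = 1/4
P(both) = 3/4 × 1/4 = 3/16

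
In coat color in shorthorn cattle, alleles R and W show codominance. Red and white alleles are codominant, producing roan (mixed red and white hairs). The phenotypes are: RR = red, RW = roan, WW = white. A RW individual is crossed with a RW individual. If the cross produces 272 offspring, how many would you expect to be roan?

Punnett square for RW × RW:
Offspring genotypes: 1 RR, 2 RW, 1 WW
Phenotype counts: 1 red, 2 roan, 1 white
roan: 2 out of 4 → fraction 1/2
Expected count = 1/2 × 272 = 136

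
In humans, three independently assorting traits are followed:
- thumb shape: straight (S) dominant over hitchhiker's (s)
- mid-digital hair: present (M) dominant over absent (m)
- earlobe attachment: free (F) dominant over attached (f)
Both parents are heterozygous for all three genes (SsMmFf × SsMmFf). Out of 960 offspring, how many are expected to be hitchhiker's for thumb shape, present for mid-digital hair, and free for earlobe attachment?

Trihybrid cross: SsMmFf × SsMmFf
Each trait segregates independently with a 3:1 phenotypic ratio, so each gene contributes 3/4 (dominant) or 1/4 (recessive).
Target: hitchhiker's (thumb shape), present (mid-digital hair), free (earlobe attachment)
Probability = product of independent per-trait probabilities
= 1/4 × 3/4 × 3/4 = 9/64
Expected count = 9/64 × 960 = 135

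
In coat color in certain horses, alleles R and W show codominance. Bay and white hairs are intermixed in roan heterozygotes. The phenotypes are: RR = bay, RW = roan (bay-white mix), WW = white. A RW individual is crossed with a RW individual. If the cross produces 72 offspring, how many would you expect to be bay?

Punnett square for RW × RW:
Offspring genotypes: 1 RR, 2 RW, 1 WW
Phenotype counts: 1 bay, 2 roan (bay-white mix), 1 white
bay: 1 out of 4 → fraction 1/4
Expected count = 1/4 × 72 = 18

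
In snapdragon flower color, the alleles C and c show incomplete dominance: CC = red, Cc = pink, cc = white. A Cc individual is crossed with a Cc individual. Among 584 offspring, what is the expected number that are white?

Punnett square for Cc × Cc:
Offspring genotypes: 1 CC, 2 Cc, 1 cc
Phenotype counts: 1 red, 2 pink, 1 white
white: 1 out of 4 → fraction 1/4
Expected count = 1/4 × 584 = 146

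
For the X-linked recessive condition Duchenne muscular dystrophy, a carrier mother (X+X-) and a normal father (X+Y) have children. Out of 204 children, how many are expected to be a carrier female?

Cross: X+X- × X+Y
Offspring: 1 X+X+, 1 X+Y, 1 X+X-, 1 X-Y
Probability of a carrier female: 1/4
Expected count = 1/4 × 204 = 51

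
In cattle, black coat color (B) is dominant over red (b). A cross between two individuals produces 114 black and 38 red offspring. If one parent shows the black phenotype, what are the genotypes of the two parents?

Observed offspring: 114 black, 38 red
The observed ratio simplifies to 3:1. Red (bb) offspring appear, so each parent must contribute one b allele. The parent stated to show black carries B, so it is Bb. The other parent is then either Bb or bb: Bb × bb would give a 1:1 split, whereas Bb × Bb gives 3:1 — matching the data. So both parents are heterozygous (Bb × Bb).
Parent genotypes: Bb × Bb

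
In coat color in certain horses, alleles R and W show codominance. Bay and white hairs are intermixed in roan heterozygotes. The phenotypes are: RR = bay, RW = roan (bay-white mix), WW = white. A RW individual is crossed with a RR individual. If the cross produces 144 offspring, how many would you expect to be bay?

Punnett square for RW × RR:
Offspring genotypes: 2 RR, 2 RW
Phenotype counts: 2 bay, 2 roan (bay-white mix)
bay: 2 out of 4 → fraction 1/2
Expected count = 1/2 × 144 = 72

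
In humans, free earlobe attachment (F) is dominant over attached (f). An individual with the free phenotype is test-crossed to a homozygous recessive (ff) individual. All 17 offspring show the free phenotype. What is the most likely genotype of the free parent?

Test cross: ? × ff
All offspring are free.
If the unknown parent were heterozygous (Ff), about half of 17 offspring would be attached; none are. The unknown parent is most likely homozygous dominant (FF).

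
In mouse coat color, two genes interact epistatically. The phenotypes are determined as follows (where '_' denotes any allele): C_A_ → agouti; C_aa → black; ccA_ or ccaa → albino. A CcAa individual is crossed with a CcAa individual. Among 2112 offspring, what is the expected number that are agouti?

Cross: CcAa × CcAa — consider each gene separately:
C gene: Cc × Cc → 1 CC, 2 Cc, 1 cc → 3 C_ : 1 cc (out of 4)
A gene: Aa × Aa → 1 AA, 2 Aa, 1 aa → 3 A_ : 1 aa (out of 4)
Genotype classes (out of 4 × 4 = 16): C_A_ = 3×3 = 9; C_aa = 3×1 = 3; ccA_ = 1×3 = 3; ccaa = 1×1 = 1
Apply the phenotype rules: C_A_ (9) → agouti; C_aa (3) → black; ccA_ (3) + ccaa (1) → albino
Phenotype counts (out of 16): 9 agouti, 3 black, 4 albino
agouti: 9 out of 16 → fraction 9/16
Expected count = 9/16 × 2112 = 1188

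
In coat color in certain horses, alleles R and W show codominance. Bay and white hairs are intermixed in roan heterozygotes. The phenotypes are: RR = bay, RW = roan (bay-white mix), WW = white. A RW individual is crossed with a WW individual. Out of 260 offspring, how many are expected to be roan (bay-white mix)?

Punnett square for RW × WW:
Offspring genotypes: 2 RW, 2 WW
Phenotype counts: 2 roan (bay-white mix), 2 white
roan (bay-white mix): 2 out of 4 → fraction 1/2
Expected count = 1/2 × 260 = 130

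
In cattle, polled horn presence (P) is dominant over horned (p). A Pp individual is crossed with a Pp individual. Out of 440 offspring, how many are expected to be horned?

Punnett square for Pp × Pp:
Offspring genotypes: 1 PP, 2 Pp, 1 pp
polled: 3, horned: 1
horned: 1 out of 4 → fraction 1/4
Expected count = 1/4 × 440 = 110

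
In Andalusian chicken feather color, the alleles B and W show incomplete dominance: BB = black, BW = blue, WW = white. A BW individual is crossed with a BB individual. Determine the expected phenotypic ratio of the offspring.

Punnett square for BW × BB:
Offspring genotypes: 2 BB, 2 BW
Phenotype counts: 2 black, 2 blue
Ratio: 1 black : 1 blue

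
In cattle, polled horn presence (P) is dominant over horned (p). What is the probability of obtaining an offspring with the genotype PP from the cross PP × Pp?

Punnett square for PP × Pp:
Offspring genotypes: 2 PP, 2 Pp
Total offspring: 4
Count with target: 2
Probability: 2/4 = 1/2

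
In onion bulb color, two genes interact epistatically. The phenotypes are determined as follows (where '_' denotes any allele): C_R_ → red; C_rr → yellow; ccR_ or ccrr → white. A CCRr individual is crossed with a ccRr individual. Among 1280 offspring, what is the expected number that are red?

Cross: CCRr × ccRr — consider each gene separately:
C gene: CC × cc → 4 Cc → 4 C_ (out of 4)
R gene: Rr × Rr → 1 RR, 2 Rr, 1 rr → 3 R_ : 1 rr (out of 4)
Genotype classes (out of 4 × 4 = 16): C_R_ = 4×3 = 12; C_rr = 4×1 = 4
Apply the phenotype rules: C_R_ (12) → red; C_rr (4) → yellow
Phenotype counts (out of 16): 12 red, 4 yellow
red: 12 out of 16 → fraction 3/4
Expected count = 3/4 × 1280 = 960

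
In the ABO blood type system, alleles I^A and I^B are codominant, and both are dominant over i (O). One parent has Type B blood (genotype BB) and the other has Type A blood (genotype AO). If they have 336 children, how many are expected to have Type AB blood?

Cross: BB × AO
Possible offspring genotypes: 2 AB, 2 BO
Blood type counts: 2 Type AB, 2 Type B
Probability of Type AB: 2/4 = 1/2
Expected count = 1/2 × 336 = 168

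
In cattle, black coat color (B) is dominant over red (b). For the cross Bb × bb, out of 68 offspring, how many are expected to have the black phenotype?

Punnett square for Bb × bb:
Offspring genotypes: 2 Bb, 2 bb
Total offspring: 4
Count with target: 2
Probability: 2/4 = 1/2
Expected count = 1/2 × 68 = 34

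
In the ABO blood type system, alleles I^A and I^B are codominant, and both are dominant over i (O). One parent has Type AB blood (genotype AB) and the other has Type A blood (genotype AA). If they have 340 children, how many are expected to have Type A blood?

Cross: AB × AA
Possible offspring genotypes: 2 AA, 2 AB
Blood type counts: 2 Type A, 2 Type AB
Probability of Type A: 2/4 = 1/2
Expected count = 1/2 × 340 = 170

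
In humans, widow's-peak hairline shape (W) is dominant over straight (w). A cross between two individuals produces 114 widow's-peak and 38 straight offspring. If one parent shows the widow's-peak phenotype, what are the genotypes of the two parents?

Observed offspring: 114 widow's-peak, 38 straight
The observed ratio simplifies to 3:1. Straight (ww) offspring appear, so each parent must contribute one w allele. The parent stated to show widow's-peak carries W, so it is Ww. The other parent is then either Ww or ww: Ww × ww would give a 1:1 split, whereas Ww × Ww gives 3:1 — matching the data. So both parents are heterozygous (Ww × Ww).
Parent genotypes: Ww × Ww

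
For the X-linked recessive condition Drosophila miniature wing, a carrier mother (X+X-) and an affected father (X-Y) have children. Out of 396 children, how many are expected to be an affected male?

Cross: X+X- × X-Y
Offspring: 1 X+X-, 1 X+Y, 1 X-X-, 1 X-Y
Probability of an affected male: 1/4
Expected count = 1/4 × 396 = 99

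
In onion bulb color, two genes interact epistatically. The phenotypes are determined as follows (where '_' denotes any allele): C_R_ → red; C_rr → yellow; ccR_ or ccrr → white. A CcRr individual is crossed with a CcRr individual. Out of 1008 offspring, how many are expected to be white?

Cross: CcRr × CcRr — consider each gene separately:
C gene: Cc × Cc → 1 CC, 2 Cc, 1 cc → 3 C_ : 1 cc (out of 4)
R gene: Rr × Rr → 1 RR, 2 Rr, 1 rr → 3 R_ : 1 rr (out of 4)
Genotype classes (out of 4 × 4 = 16): C_R_ = 3×3 = 9; C_rr = 3×1 = 3; ccR_ = 1×3 = 3; ccrr = 1×1 = 1
Apply the phenotype rules: C_R_ (9) → red; C_rr (3) → yellow; ccR_ (3) + ccrr (1) → white
Phenotype counts (out of 16): 9 red, 3 yellow, 4 white
white: 4 out of 16 → fraction 1/4
Expected count = 1/4 × 1008 = 252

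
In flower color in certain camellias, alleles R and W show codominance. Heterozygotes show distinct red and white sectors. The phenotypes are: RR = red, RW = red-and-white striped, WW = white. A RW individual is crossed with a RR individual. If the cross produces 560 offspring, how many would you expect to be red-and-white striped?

Punnett square for RW × RR:
Offspring genotypes: 2 RR, 2 RW
Phenotype counts: 2 red, 2 red-and-white striped
red-and-white striped: 2 out of 4 → fraction 1/2
Expected count = 1/2 × 560 = 280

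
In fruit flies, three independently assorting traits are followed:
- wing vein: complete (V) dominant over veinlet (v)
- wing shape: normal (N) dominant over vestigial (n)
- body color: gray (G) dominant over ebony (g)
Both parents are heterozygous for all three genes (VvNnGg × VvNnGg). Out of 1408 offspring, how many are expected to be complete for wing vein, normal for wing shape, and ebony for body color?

Trihybrid cross: VvNnGg × VvNnGg
Each trait segregates independently with a 3:1 phenotypic ratio, so each gene contributes 3/4 (dominant) or 1/4 (recessive).
Target: complete (wing vein), normal (wing shape), ebony (body color)
Probability = product of independent per-trait probabilities
= 3/4 × 3/4 × 1/4 = 9/64
Expected count = 9/64 × 1408 = 198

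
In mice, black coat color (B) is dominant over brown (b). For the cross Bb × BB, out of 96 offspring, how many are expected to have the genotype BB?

Punnett square for Bb × BB:
Offspring genotypes: 2 BB, 2 Bb
Total offspring: 4
Count with target: 2
Probability: 2/4 = 1/2
Expected count = 1/2 × 96 = 48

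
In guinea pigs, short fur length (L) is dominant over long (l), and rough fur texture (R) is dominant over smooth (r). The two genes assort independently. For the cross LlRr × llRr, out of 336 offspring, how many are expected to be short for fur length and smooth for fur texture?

Dihybrid cross LlRr × llRr — consider each gene separately:
fur length: Ll × ll → 2 Ll, 2 ll → 2 L_ : 2 ll (out of 4)
fur texture: Rr × Rr → 1 RR, 2 Rr, 1 rr → 3 R_ : 1 rr (out of 4)
Looking for: short (L_) and smooth (rr)
P(short) = 2/4, P(smooth) = 1/4
P(both) = 2/4 × 1/4 = 2/16 = 1/8
Expected count = 1/8 × 336 = 42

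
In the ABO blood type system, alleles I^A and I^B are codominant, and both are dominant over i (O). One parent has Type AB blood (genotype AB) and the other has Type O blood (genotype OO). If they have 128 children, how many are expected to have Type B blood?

Cross: AB × OO
Possible offspring genotypes: 2 AO, 2 BO
Blood type counts: 2 Type A, 2 Type B
Probability of Type B: 2/4 = 1/2
Expected count = 1/2 × 128 = 64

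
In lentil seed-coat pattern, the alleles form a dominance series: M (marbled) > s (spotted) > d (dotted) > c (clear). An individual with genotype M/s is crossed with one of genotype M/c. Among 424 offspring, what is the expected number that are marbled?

Cross: M/s × M/c
Allele dominance: M > s > d > c
Offspring genotypes: 1 M/M, 1 M/c, 1 M/s, 1 s/c
Phenotype counts: 3 marbled, 1 spotted
marbled: 3 out of 4 → fraction 3/4
Expected count = 3/4 × 424 = 318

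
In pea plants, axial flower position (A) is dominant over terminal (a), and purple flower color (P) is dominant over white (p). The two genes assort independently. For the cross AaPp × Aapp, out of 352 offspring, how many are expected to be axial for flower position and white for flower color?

Dihybrid cross AaPp × Aapp — consider each gene separately:
flower position: Aa × Aa → 1 AA, 2 Aa, 1 aa → 3 A_ : 1 aa (out of 4)
flower color: Pp × pp → 2 Pp, 2 pp → 2 P_ : 2 pp (out of 4)
Looking for: axial (A_) and white (pp)
P(axial) = 3/4, P(white) = 2/4
P(both) = 3/4 × 2/4 = 6/16 = 3/8
Expected count = 3/8 × 352 = 132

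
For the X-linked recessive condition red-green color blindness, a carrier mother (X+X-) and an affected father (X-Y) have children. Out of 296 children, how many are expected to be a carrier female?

Cross: X+X- × X-Y
Offspring: 1 X+X-, 1 X+Y, 1 X-X-, 1 X-Y
Probability of a carrier female: 1/4
Expected count = 1/4 × 296 = 74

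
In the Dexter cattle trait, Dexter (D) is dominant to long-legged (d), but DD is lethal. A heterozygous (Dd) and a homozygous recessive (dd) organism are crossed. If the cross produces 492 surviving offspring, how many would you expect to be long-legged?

Cross: Dd × dd
Punnett square offspring (before lethality): 2 Dd, 2 dd
No DD offspring are produced in this cross.
long-legged: 2 out of 4 → fraction 1/2
Expected count = 1/2 × 492 = 246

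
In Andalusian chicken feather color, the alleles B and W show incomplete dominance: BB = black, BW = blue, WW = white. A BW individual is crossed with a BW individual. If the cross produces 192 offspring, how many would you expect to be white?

Punnett square for BW × BW:
Offspring genotypes: 1 BB, 2 BW, 1 WW
Phenotype counts: 1 black, 2 blue, 1 white
white: 1 out of 4 → fraction 1/4
Expected count = 1/4 × 192 = 48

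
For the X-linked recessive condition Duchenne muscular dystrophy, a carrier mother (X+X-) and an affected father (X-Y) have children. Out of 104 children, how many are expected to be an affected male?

Cross: X+X- × X-Y
Offspring: 1 X+X-, 1 X+Y, 1 X-X-, 1 X-Y
Probability of an affected male: 1/4
Expected count = 1/4 × 104 = 26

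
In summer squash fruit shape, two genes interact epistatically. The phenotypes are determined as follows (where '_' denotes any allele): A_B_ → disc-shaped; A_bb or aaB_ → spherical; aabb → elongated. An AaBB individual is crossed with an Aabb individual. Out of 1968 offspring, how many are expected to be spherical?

Cross: AaBB × Aabb — consider each gene separately:
A gene: Aa × Aa → 1 AA, 2 Aa, 1 aa → 3 A_ : 1 aa (out of 4)
B gene: BB × bb → 4 Bb → 4 B_ (out of 4)
Genotype classes (out of 4 × 4 = 16): A_B_ = 3×4 = 12; aaB_ = 1×4 = 4
Apply the phenotype rules: A_B_ (12) → disc-shaped; aaB_ (4) → spherical
Phenotype counts (out of 16): 12 disc-shaped, 4 spherical
spherical: 4 out of 16 → fraction 1/4
Expected count = 1/4 × 1968 = 492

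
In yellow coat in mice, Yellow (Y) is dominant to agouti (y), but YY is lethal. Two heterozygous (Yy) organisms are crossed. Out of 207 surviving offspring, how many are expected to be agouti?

Cross: Yy × Yy
Punnett square offspring (before lethality): 1 YY, 2 Yy, 1 yy
The YY genotype is lethal (embryos die); surviving offspring: 2 Yy, 1 yy
agouti: 1 out of 3 → fraction 1/3
Expected count = 1/3 × 207 = 69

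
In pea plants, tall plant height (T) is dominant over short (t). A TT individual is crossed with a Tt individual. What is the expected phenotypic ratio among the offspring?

Punnett square for TT × Tt:
Offspring genotypes: 2 TT, 2 Tt
tall: 4, short: 0
Ratio: all tall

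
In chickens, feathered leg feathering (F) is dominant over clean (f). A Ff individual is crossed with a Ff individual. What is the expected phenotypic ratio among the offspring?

Punnett square for Ff × Ff:
Offspring genotypes: 1 FF, 2 Ff, 1 ff
feathered: 3, clean: 1
Ratio: 3:1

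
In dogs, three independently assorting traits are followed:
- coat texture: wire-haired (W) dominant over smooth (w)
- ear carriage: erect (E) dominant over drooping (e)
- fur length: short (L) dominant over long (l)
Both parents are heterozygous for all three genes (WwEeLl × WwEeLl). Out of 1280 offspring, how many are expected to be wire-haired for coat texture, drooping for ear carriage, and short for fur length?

Trihybrid cross: WwEeLl × WwEeLl
Each trait segregates independently with a 3:1 phenotypic ratio, so each gene contributes 3/4 (dominant) or 1/4 (recessive).
Target: wire-haired (coat texture), drooping (ear carriage), short (fur length)
Probability = product of independent per-trait probabilities
= 3/4 × 1/4 × 3/4 = 9/64
Expected count = 9/64 × 1280 = 180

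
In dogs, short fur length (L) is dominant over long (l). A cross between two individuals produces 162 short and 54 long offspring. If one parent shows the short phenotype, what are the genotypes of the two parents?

Observed offspring: 162 short, 54 long
The observed ratio simplifies to 3:1. Long (ll) offspring appear, so each parent must contribute one l allele. The parent stated to show short carries L, so it is Ll. The other parent is then either Ll or ll: Ll × ll would give a 1:1 split, whereas Ll × Ll gives 3:1 — matching the data. So both parents are heterozygous (Ll × Ll).
Parent genotypes: Ll × Ll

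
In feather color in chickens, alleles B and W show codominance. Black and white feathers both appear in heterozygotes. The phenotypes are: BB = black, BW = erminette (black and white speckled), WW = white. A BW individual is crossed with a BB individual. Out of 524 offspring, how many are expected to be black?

Punnett square for BW × BB:
Offspring genotypes: 2 BB, 2 BW
Phenotype counts: 2 black, 2 erminette (black and white speckled)
black: 2 out of 4 → fraction 1/2
Expected count = 1/2 × 524 = 262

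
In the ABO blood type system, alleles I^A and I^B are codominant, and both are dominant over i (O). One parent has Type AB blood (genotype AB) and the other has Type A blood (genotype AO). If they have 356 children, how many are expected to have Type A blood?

Cross: AB × AO
Possible offspring genotypes: 1 AA, 1 AO, 1 AB, 1 BO
Blood type counts: 2 Type A, 1 Type AB, 1 Type B
Probability of Type A: 2/4 = 1/2
Expected count = 1/2 × 356 = 178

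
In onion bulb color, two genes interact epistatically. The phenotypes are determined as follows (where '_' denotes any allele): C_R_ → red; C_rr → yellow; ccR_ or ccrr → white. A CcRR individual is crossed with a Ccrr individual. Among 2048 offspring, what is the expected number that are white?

Cross: CcRR × Ccrr — consider each gene separately:
C gene: Cc × Cc → 1 CC, 2 Cc, 1 cc → 3 C_ : 1 cc (out of 4)
R gene: RR × rr → 4 Rr → 4 R_ (out of 4)
Genotype classes (out of 4 × 4 = 16): C_R_ = 3×4 = 12; ccR_ = 1×4 = 4
Apply the phenotype rules: C_R_ (12) → red; ccR_ (4) → white
Phenotype counts (out of 16): 12 red, 4 white
white: 4 out of 16 → fraction 1/4
Expected count = 1/4 × 2048 = 512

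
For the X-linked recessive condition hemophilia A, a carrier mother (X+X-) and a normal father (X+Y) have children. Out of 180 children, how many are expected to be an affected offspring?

Cross: X+X- × X+Y
Offspring: 1 X+X+, 1 X+Y, 1 X+X-, 1 X-Y
Probability of an affected offspring: 1/4
Expected count = 1/4 × 180 = 45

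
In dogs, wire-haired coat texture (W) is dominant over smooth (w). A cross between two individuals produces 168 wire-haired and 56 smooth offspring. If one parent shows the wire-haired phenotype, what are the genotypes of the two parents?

Observed offspring: 168 wire-haired, 56 smooth
The observed ratio simplifies to 3:1. Smooth (ww) offspring appear, so each parent must contribute one w allele. The parent stated to show wire-haired carries W, so it is Ww. The other parent is then either Ww or ww: Ww × ww would give a 1:1 split, whereas Ww × Ww gives 3:1 — matching the data. So both parents are heterozygous (Ww × Ww).
Parent genotypes: Ww × Ww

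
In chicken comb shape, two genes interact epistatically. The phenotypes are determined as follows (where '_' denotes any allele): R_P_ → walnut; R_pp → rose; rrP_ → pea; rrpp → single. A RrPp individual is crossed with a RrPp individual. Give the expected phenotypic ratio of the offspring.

Cross: RrPp × RrPp — consider each gene separately:
R gene: Rr × Rr → 1 RR, 2 Rr, 1 rr → 3 R_ : 1 rr (out of 4)
P gene: Pp × Pp → 1 PP, 2 Pp, 1 pp → 3 P_ : 1 pp (out of 4)
Genotype classes (out of 4 × 4 = 16): R_P_ = 3×3 = 9; R_pp = 3×1 = 3; rrP_ = 1×3 = 3; rrpp = 1×1 = 1
Apply the phenotype rules: R_P_ (9) → walnut; R_pp (3) → rose; rrP_ (3) → pea; rrpp (1) → single
Phenotype counts (out of 16): 9 walnut, 3 rose, 3 pea, 1 single
Ratio: 9 walnut : 3 rose : 3 pea : 1 single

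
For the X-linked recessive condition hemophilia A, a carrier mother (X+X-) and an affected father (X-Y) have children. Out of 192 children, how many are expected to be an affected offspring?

Cross: X+X- × X-Y
Offspring: 1 X+X-, 1 X+Y, 1 X-X-, 1 X-Y
Probability of an affected offspring: 2/4 = 1/2
Expected count = 1/2 × 192 = 96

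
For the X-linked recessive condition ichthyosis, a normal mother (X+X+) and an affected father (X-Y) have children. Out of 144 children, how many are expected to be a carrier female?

Cross: X+X+ × X-Y
Offspring: 2 X+X-, 2 X+Y
Probability of a carrier female: 2/4 = 1/2
Expected count = 1/2 × 144 = 72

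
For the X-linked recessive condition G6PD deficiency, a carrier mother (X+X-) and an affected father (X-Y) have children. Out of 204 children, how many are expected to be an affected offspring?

Cross: X+X- × X-Y
Offspring: 1 X+X-, 1 X+Y, 1 X-X-, 1 X-Y
Probability of an affected offspring: 2/4 = 1/2
Expected count = 1/2 × 204 = 102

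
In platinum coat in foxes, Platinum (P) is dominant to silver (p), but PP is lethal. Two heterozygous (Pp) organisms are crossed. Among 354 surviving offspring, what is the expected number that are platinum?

Cross: Pp × Pp
Punnett square offspring (before lethality): 1 PP, 2 Pp, 1 pp
The PP genotype is lethal (embryos die); surviving offspring: 2 Pp, 1 pp
platinum: 2 out of 3 → fraction 2/3
Expected count = 2/3 × 354 = 236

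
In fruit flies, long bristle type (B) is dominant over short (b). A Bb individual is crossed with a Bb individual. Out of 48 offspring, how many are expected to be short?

Punnett square for Bb × Bb:
Offspring genotypes: 1 BB, 2 Bb, 1 bb
long: 3, short: 1
short: 1 out of 4 → fraction 1/4
Expected count = 1/4 × 48 = 12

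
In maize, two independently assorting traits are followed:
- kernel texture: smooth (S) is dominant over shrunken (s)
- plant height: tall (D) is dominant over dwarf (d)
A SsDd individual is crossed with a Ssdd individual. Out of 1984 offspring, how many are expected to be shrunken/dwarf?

Dihybrid cross SsDd × Ssdd — consider each gene separately:
kernel texture: Ss × Ss → 1 SS, 2 Ss, 1 ss → 3 S_ : 1 ss (out of 4)
plant height: Dd × dd → 2 Dd, 2 dd → 2 D_ : 2 dd (out of 4)
Combine (counts out of 4 × 4 = 16): smooth/tall (S_D_) = 3×2 = 6; smooth/dwarf (S_dd) = 3×2 = 6; shrunken/tall (ssD_) = 1×2 = 2; shrunken/dwarf (ssdd) = 1×2 = 2
Phenotype counts (out of 16): 6 smooth/tall, 6 smooth/dwarf, 2 shrunken/tall, 2 shrunken/dwarf
shrunken/dwarf: 2 out of 16 → fraction 1/8
Expected count = 1/8 × 1984 = 248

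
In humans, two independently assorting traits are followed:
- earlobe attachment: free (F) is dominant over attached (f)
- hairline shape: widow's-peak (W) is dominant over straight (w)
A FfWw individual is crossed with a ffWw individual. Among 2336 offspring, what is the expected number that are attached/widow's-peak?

Dihybrid cross FfWw × ffWw — consider each gene separately:
earlobe attachment: Ff × ff → 2 Ff, 2 ff → 2 F_ : 2 ff (out of 4)
hairline shape: Ww × Ww → 1 WW, 2 Ww, 1 ww → 3 W_ : 1 ww (out of 4)
Combine (counts out of 4 × 4 = 16): free/widow's-peak (F_W_) = 2×3 = 6; free/straight (F_ww) = 2×1 = 2; attached/widow's-peak (ffW_) = 2×3 = 6; attached/straight (ffww) = 2×1 = 2
Phenotype counts (out of 16): 6 free/widow's-peak, 2 free/straight, 6 attached/widow's-peak, 2 attached/straight
attached/widow's-peak: 6 out of 16 → fraction 3/8
Expected count = 3/8 × 2336 = 876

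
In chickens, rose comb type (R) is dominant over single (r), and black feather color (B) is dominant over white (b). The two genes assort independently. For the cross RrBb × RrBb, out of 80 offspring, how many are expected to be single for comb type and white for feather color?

Dihybrid cross RrBb × RrBb — consider each gene separately:
comb type: Rr × Rr → 1 RR, 2 Rr, 1 rr → 3 R_ : 1 rr (out of 4)
feather color: Bb × Bb → 1 BB, 2 Bb, 1 bb → 3 B_ : 1 bb (out of 4)
Looking for: single (rr) and white (bb)
P(single) = 1/4, P(white) = 1/4
P(both) = 1/4 × 1/4 = 1/16
Expected count = 1/16 × 80 = 5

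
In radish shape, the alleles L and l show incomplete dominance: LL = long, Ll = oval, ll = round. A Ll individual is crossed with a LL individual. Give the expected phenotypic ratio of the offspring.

Punnett square for Ll × LL:
Offspring genotypes: 2 LL, 2 Ll
Phenotype counts: 2 long, 2 oval
Ratio: 1 long : 1 oval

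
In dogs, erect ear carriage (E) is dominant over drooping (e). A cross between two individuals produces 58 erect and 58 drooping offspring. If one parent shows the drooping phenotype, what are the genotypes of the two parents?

Observed offspring: 58 erect, 58 drooping
The observed ratio simplifies to 1:1. One parent shows drooping, so its genotype must be ee. A 1:1 offspring split requires the other parent to be heterozygous (Ee).
Parent genotypes: ee × Ee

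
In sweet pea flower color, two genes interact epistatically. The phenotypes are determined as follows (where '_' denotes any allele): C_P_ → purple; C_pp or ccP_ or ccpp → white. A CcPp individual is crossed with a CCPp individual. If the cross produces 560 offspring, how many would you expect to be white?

Cross: CcPp × CCPp — consider each gene separately:
C gene: Cc × CC → 2 CC, 2 Cc → 4 C_ (out of 4)
P gene: Pp × Pp → 1 PP, 2 Pp, 1 pp → 3 P_ : 1 pp (out of 4)
Genotype classes (out of 4 × 4 = 16): C_P_ = 4×3 = 12; C_pp = 4×1 = 4
Apply the phenotype rules: C_P_ (12) → purple; C_pp (4) → white
Phenotype counts (out of 16): 12 purple, 4 white
white: 4 out of 16 → fraction 1/4
Expected count = 1/4 × 560 = 140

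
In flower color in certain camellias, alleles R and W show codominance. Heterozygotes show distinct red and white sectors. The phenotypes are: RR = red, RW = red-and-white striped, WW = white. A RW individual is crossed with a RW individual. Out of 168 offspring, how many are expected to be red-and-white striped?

Punnett square for RW × RW:
Offspring genotypes: 1 RR, 2 RW, 1 WW
Phenotype counts: 1 red, 2 red-and-white striped, 1 white
red-and-white striped: 2 out of 4 → fraction 1/2
Expected count = 1/2 × 168 = 84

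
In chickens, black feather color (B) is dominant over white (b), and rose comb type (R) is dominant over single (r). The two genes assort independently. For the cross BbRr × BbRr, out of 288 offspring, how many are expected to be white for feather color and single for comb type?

Dihybrid cross BbRr × BbRr — consider each gene separately:
feather color: Bb × Bb → 1 BB, 2 Bb, 1 bb → 3 B_ : 1 bb (out of 4)
comb type: Rr × Rr → 1 RR, 2 Rr, 1 rr → 3 R_ : 1 rr (out of 4)
Looking for: white (bb) and single (rr)
P(white) = 1/4, P(single) = 1/4
P(both) = 1/4 × 1/4 = 1/16
Expected count = 1/16 × 288 = 18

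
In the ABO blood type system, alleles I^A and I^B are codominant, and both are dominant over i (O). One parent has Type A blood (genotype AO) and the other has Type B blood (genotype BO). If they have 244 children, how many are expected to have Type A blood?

Cross: AO × BO
Possible offspring genotypes: 1 AB, 1 AO, 1 BO, 1 OO
Blood type counts: 1 Type AB, 1 Type A, 1 Type B, 1 Type O
Probability of Type A: 1/4
Expected count = 1/4 × 244 = 61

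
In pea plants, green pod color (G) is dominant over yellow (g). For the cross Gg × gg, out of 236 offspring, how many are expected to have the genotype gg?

Punnett square for Gg × gg:
Offspring genotypes: 2 Gg, 2 gg
Total offspring: 4
Count with target: 2
Probability: 2/4 = 1/2
Expected count = 1/2 × 236 = 118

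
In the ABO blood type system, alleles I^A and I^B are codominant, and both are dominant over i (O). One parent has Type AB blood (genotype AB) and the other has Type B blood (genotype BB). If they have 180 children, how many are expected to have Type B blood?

Cross: AB × BB
Possible offspring genotypes: 2 AB, 2 BB
Blood type counts: 2 Type AB, 2 Type B
Probability of Type B: 2/4 = 1/2
Expected count = 1/2 × 180 = 90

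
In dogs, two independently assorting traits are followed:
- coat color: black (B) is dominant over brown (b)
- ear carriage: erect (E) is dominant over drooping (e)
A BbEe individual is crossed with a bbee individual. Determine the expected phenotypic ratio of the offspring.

Dihybrid cross BbEe × bbee — consider each gene separately:
coat color: Bb × bb → 2 Bb, 2 bb → 2 B_ : 2 bb (out of 4)
ear carriage: Ee × ee → 2 Ee, 2 ee → 2 E_ : 2 ee (out of 4)
Combine (counts out of 4 × 4 = 16): black/erect (B_E_) = 2×2 = 4; black/drooping (B_ee) = 2×2 = 4; brown/erect (bbE_) = 2×2 = 4; brown/drooping (bbee) = 2×2 = 4
Phenotype counts (out of 16): 4 black/erect, 4 black/drooping, 4 brown/erect, 4 brown/drooping
Ratio: 1 black/erect : 1 black/drooping : 1 brown/erect : 1 brown/drooping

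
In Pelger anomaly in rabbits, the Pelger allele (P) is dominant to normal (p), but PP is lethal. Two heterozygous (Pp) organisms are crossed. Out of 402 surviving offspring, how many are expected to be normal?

Cross: Pp × Pp
Punnett square offspring (before lethality): 1 PP, 2 Pp, 1 pp
The PP genotype is lethal (embryos die); surviving offspring: 2 Pp, 1 pp
normal: 1 out of 3 → fraction 1/3
Expected count = 1/3 × 402 = 134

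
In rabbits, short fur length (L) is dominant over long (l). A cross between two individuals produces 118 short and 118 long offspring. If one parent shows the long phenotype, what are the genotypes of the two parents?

Observed offspring: 118 short, 118 long
The observed ratio simplifies to 1:1. One parent shows long, so its genotype must be ll. A 1:1 offspring split requires the other parent to be heterozygous (Ll).
Parent genotypes: ll × Ll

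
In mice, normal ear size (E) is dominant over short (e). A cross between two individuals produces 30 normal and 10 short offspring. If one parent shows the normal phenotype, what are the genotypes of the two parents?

Observed offspring: 30 normal, 10 short
The observed ratio simplifies to 3:1. Short (ee) offspring appear, so each parent must contribute one e allele. The parent stated to show normal carries E, so it is Ee. The other parent is then either Ee or ee: Ee × ee would give a 1:1 split, whereas Ee × Ee gives 3:1 — matching the data. So both parents are heterozygous (Ee × Ee).
Parent genotypes: Ee × Ee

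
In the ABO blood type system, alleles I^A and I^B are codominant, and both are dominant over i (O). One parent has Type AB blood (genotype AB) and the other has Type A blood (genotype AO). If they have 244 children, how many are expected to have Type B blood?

Cross: AB × AO
Possible offspring genotypes: 1 AA, 1 AO, 1 AB, 1 BO
Blood type counts: 2 Type A, 1 Type AB, 1 Type B
Probability of Type B: 1/4
Expected count = 1/4 × 244 = 61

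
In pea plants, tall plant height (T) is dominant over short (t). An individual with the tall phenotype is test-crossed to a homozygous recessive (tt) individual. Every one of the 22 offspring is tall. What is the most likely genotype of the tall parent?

Test cross: ? × tt
All offspring are tall.
If the unknown parent were heterozygous (Tt), about half of 22 offspring would be short; none are. The unknown parent is most likely homozygous dominant (TT).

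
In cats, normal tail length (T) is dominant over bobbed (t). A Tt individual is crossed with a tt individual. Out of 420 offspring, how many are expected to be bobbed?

Punnett square for Tt × tt:
Offspring genotypes: 2 Tt, 2 tt
normal: 2, bobbed: 2
bobbed: 2 out of 4 → fraction 1/2
Expected count = 1/2 × 420 = 210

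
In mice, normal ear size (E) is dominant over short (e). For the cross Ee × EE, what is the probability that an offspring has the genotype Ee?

Punnett square for Ee × EE:
Offspring genotypes: 2 EE, 2 Ee
Total offspring: 4
Count with target: 2
Probability: 2/4 = 1/2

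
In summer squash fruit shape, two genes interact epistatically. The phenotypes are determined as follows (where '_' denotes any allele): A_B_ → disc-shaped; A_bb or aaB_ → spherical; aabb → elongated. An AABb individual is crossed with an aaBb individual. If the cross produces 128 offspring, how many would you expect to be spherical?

Cross: AABb × aaBb — consider each gene separately:
A gene: AA × aa → 4 Aa → 4 A_ (out of 4)
B gene: Bb × Bb → 1 BB, 2 Bb, 1 bb → 3 B_ : 1 bb (out of 4)
Genotype classes (out of 4 × 4 = 16): A_B_ = 4×3 = 12; A_bb = 4×1 = 4
Apply the phenotype rules: A_B_ (12) → disc-shaped; A_bb (4) → spherical
Phenotype counts (out of 16): 12 disc-shaped, 4 spherical
spherical: 4 out of 16 → fraction 1/4
Expected count = 1/4 × 128 = 32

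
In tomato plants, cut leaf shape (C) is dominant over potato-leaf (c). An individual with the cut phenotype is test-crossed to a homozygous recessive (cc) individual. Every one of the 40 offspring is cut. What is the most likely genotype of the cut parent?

Test cross: ? × cc
All offspring are cut.
If the unknown parent were heterozygous (Cc), about half of 40 offspring would be potato-leaf; none are. The unknown parent is most likely homozygous dominant (CC).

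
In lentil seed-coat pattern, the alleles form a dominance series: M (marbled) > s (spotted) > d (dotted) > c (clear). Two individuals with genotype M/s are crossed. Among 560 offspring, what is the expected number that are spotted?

Cross: M/s × M/s
Allele dominance: M > s > d > c
Offspring genotypes: 1 M/M, 2 M/s, 1 s/s
Phenotype counts: 3 marbled, 1 spotted
spotted: 1 out of 4 → fraction 1/4
Expected count = 1/4 × 560 = 140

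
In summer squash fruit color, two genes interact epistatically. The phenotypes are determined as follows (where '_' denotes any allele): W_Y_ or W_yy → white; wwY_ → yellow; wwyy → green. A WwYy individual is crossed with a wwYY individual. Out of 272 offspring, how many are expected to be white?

Cross: WwYy × wwYY — consider each gene separately:
W gene: Ww × ww → 2 Ww, 2 ww → 2 W_ : 2 ww (out of 4)
Y gene: Yy × YY → 2 YY, 2 Yy → 4 Y_ (out of 4)
Genotype classes (out of 4 × 4 = 16): W_Y_ = 2×4 = 8; wwY_ = 2×4 = 8
Apply the phenotype rules: W_Y_ (8) → white; wwY_ (8) → yellow
Phenotype counts (out of 16): 8 white, 8 yellow
white: 8 out of 16 → fraction 1/2
Expected count = 1/2 × 272 = 136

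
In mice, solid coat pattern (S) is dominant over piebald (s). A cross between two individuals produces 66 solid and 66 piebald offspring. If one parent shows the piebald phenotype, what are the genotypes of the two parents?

Observed offspring: 66 solid, 66 piebald
The observed ratio simplifies to 1:1. One parent shows piebald, so its genotype must be ss. A 1:1 offspring split requires the other parent to be heterozygous (Ss).
Parent genotypes: ss × Ss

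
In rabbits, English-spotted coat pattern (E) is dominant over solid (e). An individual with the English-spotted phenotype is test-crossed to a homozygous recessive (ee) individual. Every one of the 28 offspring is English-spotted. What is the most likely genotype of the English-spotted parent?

Test cross: ? × ee
All offspring are English-spotted.
If the unknown parent were heterozygous (Ee), about half of 28 offspring would be solid; none are. The unknown parent is most likely homozygous dominant (EE).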